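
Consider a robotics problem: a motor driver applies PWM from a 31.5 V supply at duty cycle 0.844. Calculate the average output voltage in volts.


V_avg = V_supply * D = 31.5*0.844 = 26.5860

26.5860 V


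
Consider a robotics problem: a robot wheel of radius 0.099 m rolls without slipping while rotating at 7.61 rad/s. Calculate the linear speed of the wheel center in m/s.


v = omega * r = 7.61 * 0.099 = 0.7534

0.7534 m/s


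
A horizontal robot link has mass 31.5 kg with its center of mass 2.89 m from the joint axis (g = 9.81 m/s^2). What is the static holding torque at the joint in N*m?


tau = m*g*L = 31.5 * 9.81 * 2.89 = 893.0534

893.0534 N*m


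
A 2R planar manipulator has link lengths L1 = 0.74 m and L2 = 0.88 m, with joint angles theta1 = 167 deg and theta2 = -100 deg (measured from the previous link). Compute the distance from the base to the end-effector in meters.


x = L1*cos(th1) + L2*cos(th1+th2) = -0.377190
y = L1*sin(th1) + L2*sin(th1+th2) = 0.976508
d = sqrt(x^2 + y^2) = sqrt(0.142272 + 0.953568) = 1.0468

1.0468 m


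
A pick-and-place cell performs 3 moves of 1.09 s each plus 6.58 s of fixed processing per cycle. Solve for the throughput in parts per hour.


T_cycle = 3*1.09 + 6.58 = 9.8500 s
rate = 3600/T = 365.4822

365.4822 parts/hour


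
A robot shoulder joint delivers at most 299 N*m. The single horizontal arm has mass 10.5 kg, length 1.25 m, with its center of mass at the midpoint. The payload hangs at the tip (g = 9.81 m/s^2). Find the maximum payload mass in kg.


tau_arm = m_arm*g*(L/2) = 10.5*9.81*1.25/2 = 64.3781 N*m
tau_payload = tau_max - tau_arm = 299 - 64.3781 = 234.6219
m_payload = tau_payload / (g*L) = 234.6219 / (9.81*1.25) = 19.1333

19.1333 kg


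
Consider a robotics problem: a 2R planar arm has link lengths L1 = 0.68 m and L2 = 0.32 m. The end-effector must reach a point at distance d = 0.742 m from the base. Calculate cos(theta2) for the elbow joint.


cos(th2) = (d^2 - L1^2 - L2^2)/(2*L1*L2) = (0.742^2 - 0.68^2 - 0.32^2)/(2*0.68*0.32) = -0.0327

-0.0327


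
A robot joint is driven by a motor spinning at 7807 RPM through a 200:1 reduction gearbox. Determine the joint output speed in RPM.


omega_joint = omega_motor / N = 7807 / 200 = 39.0350

39.0350 RPM


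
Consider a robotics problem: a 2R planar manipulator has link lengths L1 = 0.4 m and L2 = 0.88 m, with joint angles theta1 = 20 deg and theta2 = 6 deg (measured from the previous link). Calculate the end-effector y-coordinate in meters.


y = L1*sin(th1) + L2*sin(th1+th2) = 0.4*sin(20 deg) + 0.88*sin(26 deg) = 0.5226

0.5226 m


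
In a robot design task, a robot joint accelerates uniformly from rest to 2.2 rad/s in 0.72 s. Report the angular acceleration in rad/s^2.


alpha = delta_omega / t = 2.2 / 0.72 = 3.0556

3.0556 rad/s^2


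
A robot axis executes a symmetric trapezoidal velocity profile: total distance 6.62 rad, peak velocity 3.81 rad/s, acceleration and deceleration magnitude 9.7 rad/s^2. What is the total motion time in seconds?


t_acc = v/a = 3.81/9.7 = 0.392784 s
d_acc = v^2/(2a) = 0.748253 rad (each ramp)
d_cruise = 6.62 - 2*0.748253 = 5.123494 rad
t_cruise = 5.123494/3.81 = 1.344749 s
t_total = 2*0.392784 + 1.344749 = 2.1303

2.1303 s


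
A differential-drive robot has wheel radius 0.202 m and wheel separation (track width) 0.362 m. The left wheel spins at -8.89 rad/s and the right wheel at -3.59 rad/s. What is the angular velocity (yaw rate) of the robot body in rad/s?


omega = r*(wR - wL)/L = 0.202*(-3.59 - (-8.89))/0.362 = 2.9575

2.9575 rad/s


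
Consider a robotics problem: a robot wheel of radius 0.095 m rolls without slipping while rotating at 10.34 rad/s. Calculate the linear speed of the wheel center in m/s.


v = omega * r = 10.34 * 0.095 = 0.9823

0.9823 m/s


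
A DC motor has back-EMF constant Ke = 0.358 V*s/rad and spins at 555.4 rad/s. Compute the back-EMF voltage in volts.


V_emf = Ke * omega = 0.358*555.4 = 198.8332

198.8332 V


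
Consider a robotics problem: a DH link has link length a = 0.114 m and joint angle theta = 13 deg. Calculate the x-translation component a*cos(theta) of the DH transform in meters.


a*cos(theta) = 0.114*cos(13 deg) = 0.1111

0.1111 m


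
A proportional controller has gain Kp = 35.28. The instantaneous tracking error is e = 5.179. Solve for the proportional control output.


u_P = Kp * e = 35.28 * 5.179 = 182.7151

182.7151


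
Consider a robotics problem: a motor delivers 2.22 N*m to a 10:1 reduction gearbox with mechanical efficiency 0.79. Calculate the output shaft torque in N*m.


tau_out = tau_in * N * eta = 2.22 * 10 * 0.79 = 17.5380

17.5380 N*m


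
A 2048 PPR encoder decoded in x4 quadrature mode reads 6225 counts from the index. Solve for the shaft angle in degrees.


angle = counts * 360 / (PPR*4) = 6225 * 360 / 8192 = 273.5596

273.5596 degrees


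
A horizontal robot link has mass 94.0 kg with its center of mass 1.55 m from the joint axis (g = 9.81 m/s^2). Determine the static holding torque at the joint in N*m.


tau = m*g*L = 94.0 * 9.81 * 1.55 = 1429.3170

1429.3170 N*m


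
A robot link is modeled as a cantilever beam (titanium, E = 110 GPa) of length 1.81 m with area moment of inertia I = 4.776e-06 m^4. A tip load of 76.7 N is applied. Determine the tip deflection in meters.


delta = F*L^3/(3*E*I) = 76.7*1.81^3/(3*1.100e+11*4.776e-06)
      = 454.8111347/1576080 = 2.8857e-04

2.8857e-04 m


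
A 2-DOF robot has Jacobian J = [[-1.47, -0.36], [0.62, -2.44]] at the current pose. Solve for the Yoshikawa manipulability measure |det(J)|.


det(J) = -1.47*-2.44 - (-0.36)*(0.62) = 3.8100
|det(J)| = 3.8100

3.8100


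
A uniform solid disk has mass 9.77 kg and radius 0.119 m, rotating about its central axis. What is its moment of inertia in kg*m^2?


I = (1/2)*m*R^2 = 0.5*9.77*0.119^2 = 0.0692

0.0692 kg*m^2


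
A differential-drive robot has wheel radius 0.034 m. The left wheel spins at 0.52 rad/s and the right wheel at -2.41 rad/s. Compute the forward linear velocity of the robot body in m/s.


v = r*(wR + wL)/2 = 0.034*(-2.41 + 0.52)/2 = -0.0321

-0.0321 m/s


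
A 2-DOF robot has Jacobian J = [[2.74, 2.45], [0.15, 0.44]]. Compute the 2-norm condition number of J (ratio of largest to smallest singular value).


JJ^T eigenvalues: trace(JJ^T) = 13.7262, det(JJ^T) = det(J)^2 = 0.70241161
s_max^2 = (13.7262 + sqrt(185.59892000))/2 = 13.67483473
s_min^2 = (13.7262 - sqrt(185.59892000))/2 = 0.05136527
kappa = s_max/s_min = sqrt(13.67483473/0.05136527) = 16.3165

16.3165


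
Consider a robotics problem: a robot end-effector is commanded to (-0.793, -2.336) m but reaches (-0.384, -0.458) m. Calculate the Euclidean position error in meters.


dx = -0.384 - (-0.793) = 0.4090, dy = -0.458 - (-2.336) = 1.8780
err = sqrt(0.167281 + 3.526884) = 1.9220

1.9220 m


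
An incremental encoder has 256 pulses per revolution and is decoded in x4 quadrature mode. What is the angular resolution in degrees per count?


resolution = 360 / (PPR * 4) = 360 / 1024 = 0.3516

0.3516 degrees


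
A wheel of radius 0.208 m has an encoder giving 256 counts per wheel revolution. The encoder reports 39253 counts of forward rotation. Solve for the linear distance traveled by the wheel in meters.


revs = 39253/256 = 153.332031
d = revs * 2*pi*r = 153.332031 * 2*pi*0.208 = 200.3900

200.3900 m


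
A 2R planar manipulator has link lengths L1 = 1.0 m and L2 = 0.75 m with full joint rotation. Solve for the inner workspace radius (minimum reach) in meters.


r_min = |L1 - L2| = |1.0 - 0.75| = 0.2500

0.2500 m


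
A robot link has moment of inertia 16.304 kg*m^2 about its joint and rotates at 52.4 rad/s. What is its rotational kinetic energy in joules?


KE = (1/2)*I*omega^2 = 0.5*16.304*52.4^2 = 22383.4355

22383.4355 J


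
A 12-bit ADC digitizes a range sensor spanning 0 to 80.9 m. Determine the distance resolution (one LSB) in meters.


res = range / 2^n = 80.9/2^12 = 80.9/4096 = 0.0198

0.0198 m


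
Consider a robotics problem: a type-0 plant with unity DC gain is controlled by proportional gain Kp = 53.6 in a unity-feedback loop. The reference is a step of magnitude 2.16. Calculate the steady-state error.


e_ss = R/(1 + Kp) = 2.16/(1 + 53.6) = 2.16/54.6000 = 0.0396

0.0396


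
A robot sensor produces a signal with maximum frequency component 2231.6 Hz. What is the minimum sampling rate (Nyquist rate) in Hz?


f_s,min = 2*f_max = 2*2231.6 = 4463.2000

4463.2000 Hz


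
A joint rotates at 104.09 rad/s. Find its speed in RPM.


RPM = 104.09 * 60/(2*pi) = 993.9863

993.9863 RPM


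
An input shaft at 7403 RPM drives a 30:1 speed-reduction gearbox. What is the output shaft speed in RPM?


omega_out = omega_in / N = 7403 / 30 = 246.7667

246.7667 RPM


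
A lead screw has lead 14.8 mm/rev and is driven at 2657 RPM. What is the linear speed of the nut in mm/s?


v = lead * (RPM/60) = 14.8*2657/60 = 655.3933

655.3933 mm/s


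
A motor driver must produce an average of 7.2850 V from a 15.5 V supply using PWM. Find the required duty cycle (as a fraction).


D = V_avg/V_supply = 7.2850/15.5 = 0.4700

0.4700


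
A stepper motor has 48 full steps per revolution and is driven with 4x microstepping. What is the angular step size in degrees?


step = 360/(48*4) = 360/192 = 1.8750

1.8750 degrees


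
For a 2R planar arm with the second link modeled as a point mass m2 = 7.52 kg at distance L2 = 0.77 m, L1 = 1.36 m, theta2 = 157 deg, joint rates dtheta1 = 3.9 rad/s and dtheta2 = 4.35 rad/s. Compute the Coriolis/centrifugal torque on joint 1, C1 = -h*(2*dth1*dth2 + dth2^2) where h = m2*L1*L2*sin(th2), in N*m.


h = m2*L1*L2*sin(th2) = 7.52*1.36*0.77*sin(157 deg) = 3.076986
C1 = -h*(2*3.9*4.35 + 4.35^2) = -3.076986*52.8525 = -162.6264

-162.6264 N*m


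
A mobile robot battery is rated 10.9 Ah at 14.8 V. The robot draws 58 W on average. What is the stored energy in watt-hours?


E = capacity * V = 10.9*14.8 = 161.3200

161.3200 Wh


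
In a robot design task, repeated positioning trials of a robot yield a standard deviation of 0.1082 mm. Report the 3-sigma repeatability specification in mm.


repeatability = 3*sigma = 3*0.1082 = 0.3246

0.3246 mm


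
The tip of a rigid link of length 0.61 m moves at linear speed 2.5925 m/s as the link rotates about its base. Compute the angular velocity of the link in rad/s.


omega = v / L = 2.5925 / 0.61 = 4.2500

4.2500 rad/s


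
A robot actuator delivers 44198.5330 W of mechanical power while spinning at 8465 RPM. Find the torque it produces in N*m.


omega = 8465 * 2*pi/60 = 886.452727 rad/s
tau = P / omega = 44198.5330 / 886.452727 = 49.8600

49.8600 N*m


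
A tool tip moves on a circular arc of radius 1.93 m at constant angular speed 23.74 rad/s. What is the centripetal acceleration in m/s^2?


a_c = omega^2 * r = 23.74^2 * 1.93 = 1087.7241

1087.7241 m/s^2


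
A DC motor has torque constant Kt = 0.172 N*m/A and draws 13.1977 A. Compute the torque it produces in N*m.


tau = Kt * I = 0.172*13.1977 = 2.2700

2.2700 N*m


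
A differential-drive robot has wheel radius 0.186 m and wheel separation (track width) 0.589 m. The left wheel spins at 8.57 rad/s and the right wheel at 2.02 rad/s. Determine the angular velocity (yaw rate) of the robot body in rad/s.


omega = r*(wR - wL)/L = 0.186*(2.02 - (8.57))/0.589 = -2.0684

-2.0684 rad/s


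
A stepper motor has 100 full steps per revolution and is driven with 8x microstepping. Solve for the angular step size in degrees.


step = 360/(100*8) = 360/800 = 0.4500

0.4500 degrees


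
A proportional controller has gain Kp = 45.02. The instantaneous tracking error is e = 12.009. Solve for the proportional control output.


u_P = Kp * e = 45.02 * 12.009 = 540.6452

540.6452


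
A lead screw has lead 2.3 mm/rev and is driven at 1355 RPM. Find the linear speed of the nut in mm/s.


v = lead * (RPM/60) = 2.3*1355/60 = 51.9417

51.9417 mm/s


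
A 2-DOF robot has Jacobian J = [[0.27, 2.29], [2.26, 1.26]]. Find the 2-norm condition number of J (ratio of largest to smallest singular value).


JJ^T eigenvalues: trace(JJ^T) = 12.0122, det(JJ^T) = det(J)^2 = 23.37915904
s_max^2 = (12.0122 + sqrt(50.77631268))/2 = 9.56897499
s_min^2 = (12.0122 - sqrt(50.77631268))/2 = 2.44322501
kappa = s_max/s_min = sqrt(9.56897499/2.44322501) = 1.9790

1.9790


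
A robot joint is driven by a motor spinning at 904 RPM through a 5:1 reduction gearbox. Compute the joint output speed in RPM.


omega_joint = omega_motor / N = 904 / 5 = 180.8000

180.8000 RPM


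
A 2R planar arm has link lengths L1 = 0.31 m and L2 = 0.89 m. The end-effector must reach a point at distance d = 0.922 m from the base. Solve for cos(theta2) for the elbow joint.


cos(th2) = (d^2 - L1^2 - L2^2)/(2*L1*L2) = (0.922^2 - 0.31^2 - 0.89^2)/(2*0.31*0.89) = -0.0691

-0.0691


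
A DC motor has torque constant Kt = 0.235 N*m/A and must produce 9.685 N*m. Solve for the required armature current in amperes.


I = tau / Kt = 9.685/0.235 = 41.2128

41.2128 A


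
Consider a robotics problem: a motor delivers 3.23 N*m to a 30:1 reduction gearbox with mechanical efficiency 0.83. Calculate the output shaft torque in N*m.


tau_out = tau_in * N * eta = 3.23 * 30 * 0.83 = 80.4270

80.4270 N*m


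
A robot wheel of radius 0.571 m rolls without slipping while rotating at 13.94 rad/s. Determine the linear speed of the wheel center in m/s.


v = omega * r = 13.94 * 0.571 = 7.9597

7.9597 m/s


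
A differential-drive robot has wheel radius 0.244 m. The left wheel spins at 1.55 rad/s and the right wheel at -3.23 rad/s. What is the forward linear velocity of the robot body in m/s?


v = r*(wR + wL)/2 = 0.244*(-3.23 + 1.55)/2 = -0.2050

-0.2050 m/s


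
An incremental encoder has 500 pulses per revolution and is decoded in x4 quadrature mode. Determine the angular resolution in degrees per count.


resolution = 360 / (PPR * 4) = 360 / 2000 = 0.1800

0.1800 degrees


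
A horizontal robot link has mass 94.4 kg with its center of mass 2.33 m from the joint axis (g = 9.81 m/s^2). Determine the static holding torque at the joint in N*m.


tau = m*g*L = 94.4 * 9.81 * 2.33 = 2157.7291

2157.7291 N*m


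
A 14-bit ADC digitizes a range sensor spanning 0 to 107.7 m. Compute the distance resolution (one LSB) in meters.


res = range / 2^n = 107.7/2^14 = 107.7/16384 = 0.0066

0.0066 m


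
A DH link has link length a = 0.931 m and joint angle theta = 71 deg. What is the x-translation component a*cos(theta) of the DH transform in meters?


a*cos(theta) = 0.931*cos(71 deg) = 0.3031

0.3031 m


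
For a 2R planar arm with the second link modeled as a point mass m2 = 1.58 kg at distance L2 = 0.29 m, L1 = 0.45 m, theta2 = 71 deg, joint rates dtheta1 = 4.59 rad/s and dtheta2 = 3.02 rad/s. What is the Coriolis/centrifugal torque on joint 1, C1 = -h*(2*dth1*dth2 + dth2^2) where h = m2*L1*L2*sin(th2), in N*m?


h = m2*L1*L2*sin(th2) = 1.58*0.45*0.29*sin(71 deg) = 0.194956
C1 = -h*(2*4.59*3.02 + 3.02^2) = -0.194956*36.8440 = -7.1830

-7.1830 N*m


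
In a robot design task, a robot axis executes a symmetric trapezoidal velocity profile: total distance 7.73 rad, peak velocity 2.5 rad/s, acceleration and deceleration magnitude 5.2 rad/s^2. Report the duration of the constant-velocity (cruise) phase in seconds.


t_acc = v/a = 0.480769 s, d_acc = v^2/(2a) = 0.600962 rad each
d_cruise = 7.73 - 2*0.600962 = 6.528076 rad
t_cruise = d_cruise/v = 6.528076/2.5 = 2.6112

2.6112 s


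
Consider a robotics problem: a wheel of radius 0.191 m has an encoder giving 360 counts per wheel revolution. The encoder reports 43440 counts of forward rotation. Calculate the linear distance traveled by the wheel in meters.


revs = 43440/360 = 120.666667
d = revs * 2*pi*r = 120.666667 * 2*pi*0.191 = 144.8107

144.8107 m


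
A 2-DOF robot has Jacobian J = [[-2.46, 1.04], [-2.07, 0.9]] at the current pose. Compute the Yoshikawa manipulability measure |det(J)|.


det(J) = -2.46*0.9 - (1.04)*(-2.07) = -0.0612
|det(J)| = 0.0612

0.0612


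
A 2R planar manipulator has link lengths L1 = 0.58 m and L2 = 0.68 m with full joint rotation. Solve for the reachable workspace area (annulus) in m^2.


r_max = L1 + L2 = 1.2600, r_min = |L1 - L2| = 0.1000
A = pi*(r_max^2 - r_min^2) = pi*(1.5876 - 0.0100) = 4.9562

4.9562 m^2


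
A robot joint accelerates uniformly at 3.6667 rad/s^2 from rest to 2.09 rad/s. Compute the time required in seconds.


t = delta_omega / alpha = 2.09 / 3.6667 = 0.5700

0.5700 s


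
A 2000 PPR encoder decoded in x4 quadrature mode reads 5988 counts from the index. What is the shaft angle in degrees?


angle = counts * 360 / (PPR*4) = 5988 * 360 / 8000 = 269.4600

269.4600 degrees


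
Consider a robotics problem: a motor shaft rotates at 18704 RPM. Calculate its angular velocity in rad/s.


omega = 18704 * 2*pi/60 = 1958.6783

1958.6783 rad/s


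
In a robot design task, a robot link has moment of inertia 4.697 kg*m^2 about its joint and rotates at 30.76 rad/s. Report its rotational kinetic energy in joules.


KE = (1/2)*I*omega^2 = 0.5*4.697*30.76^2 = 2222.0981

2222.0981 J


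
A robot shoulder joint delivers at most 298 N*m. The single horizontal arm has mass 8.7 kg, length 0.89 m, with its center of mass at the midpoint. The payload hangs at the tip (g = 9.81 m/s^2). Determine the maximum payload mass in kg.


tau_arm = m_arm*g*(L/2) = 8.7*9.81*0.89/2 = 37.9794 N*m
tau_payload = tau_max - tau_arm = 298 - 37.9794 = 260.0206
m_payload = tau_payload / (g*L) = 260.0206 / (9.81*0.89) = 29.7816

29.7816 kg


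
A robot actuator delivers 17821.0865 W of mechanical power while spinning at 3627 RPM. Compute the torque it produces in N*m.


omega = 3627 * 2*pi/60 = 379.818552 rad/s
tau = P / omega = 17821.0865 / 379.818552 = 46.9200

46.9200 N*m


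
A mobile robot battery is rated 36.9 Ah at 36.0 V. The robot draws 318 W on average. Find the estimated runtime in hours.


E = 36.9*36.0 = 1328.4000 Wh
t = E/P = 1328.4000/318 = 4.1774

4.1774 hours


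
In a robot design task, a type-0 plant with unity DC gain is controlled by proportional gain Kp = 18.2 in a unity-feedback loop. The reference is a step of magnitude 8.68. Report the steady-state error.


e_ss = R/(1 + Kp) = 8.68/(1 + 18.2) = 8.68/19.2000 = 0.4521

0.4521


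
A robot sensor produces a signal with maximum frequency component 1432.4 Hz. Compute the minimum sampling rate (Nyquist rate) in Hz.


f_s,min = 2*f_max = 2*1432.4 = 2864.8000

2864.8000 Hz


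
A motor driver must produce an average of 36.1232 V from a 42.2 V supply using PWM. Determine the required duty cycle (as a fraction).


D = V_avg/V_supply = 36.1232/42.2 = 0.8560

0.8560


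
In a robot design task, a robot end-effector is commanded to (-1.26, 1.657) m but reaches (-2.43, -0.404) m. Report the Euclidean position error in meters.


dx = -2.43 - (-1.26) = -1.1700, dy = -0.404 - (1.657) = -2.0610
err = sqrt(1.368900 + 4.247721) = 2.3699

2.3699 m


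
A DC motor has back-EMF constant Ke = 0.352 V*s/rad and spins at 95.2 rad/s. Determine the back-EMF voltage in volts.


V_emf = Ke * omega = 0.352*95.2 = 33.5104

33.5104 V


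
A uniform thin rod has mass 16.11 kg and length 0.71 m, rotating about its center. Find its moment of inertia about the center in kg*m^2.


I = (1/12)*m*L^2 = (1/12)*16.11*0.71^2 = 0.6768

0.6768 kg*m^2


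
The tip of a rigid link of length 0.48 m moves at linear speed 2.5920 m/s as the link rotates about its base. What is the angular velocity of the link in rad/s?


omega = v / L = 2.5920 / 0.48 = 5.4000

5.4000 rad/s


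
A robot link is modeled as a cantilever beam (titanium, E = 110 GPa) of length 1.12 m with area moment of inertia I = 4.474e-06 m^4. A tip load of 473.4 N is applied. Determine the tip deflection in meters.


delta = F*L^3/(3*E*I) = 473.4*1.12^3/(3*1.100e+11*4.474e-06)
      = 665.0929152/1476420 = 4.5048e-04

4.5048e-04 m


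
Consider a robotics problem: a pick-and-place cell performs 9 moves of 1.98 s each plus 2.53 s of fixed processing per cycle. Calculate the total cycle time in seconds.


T = 9*1.98 + 2.53 = 20.3500

20.3500 s


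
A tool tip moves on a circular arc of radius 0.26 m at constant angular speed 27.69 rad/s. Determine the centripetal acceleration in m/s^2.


a_c = omega^2 * r = 27.69^2 * 0.26 = 199.3514

199.3514 m/s^2


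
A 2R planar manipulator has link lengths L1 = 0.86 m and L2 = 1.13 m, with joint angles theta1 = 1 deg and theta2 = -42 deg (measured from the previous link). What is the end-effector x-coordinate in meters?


x = L1*cos(th1) + L2*cos(th1+th2) = 0.86*cos(1 deg) + 1.13*cos(-41 deg) = 1.7127

1.7127 m


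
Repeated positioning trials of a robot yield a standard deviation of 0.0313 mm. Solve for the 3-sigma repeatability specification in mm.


repeatability = 3*sigma = 3*0.0313 = 0.0939

0.0939 mm


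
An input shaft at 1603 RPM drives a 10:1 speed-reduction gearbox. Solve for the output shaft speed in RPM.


omega_out = omega_in / N = 1603 / 10 = 160.3000

160.3000 RPM


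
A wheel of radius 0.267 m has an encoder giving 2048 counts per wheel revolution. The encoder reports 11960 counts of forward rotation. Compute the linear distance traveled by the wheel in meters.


revs = 11960/2048 = 5.839844
d = revs * 2*pi*r = 5.839844 * 2*pi*0.267 = 9.7970

9.7970 m


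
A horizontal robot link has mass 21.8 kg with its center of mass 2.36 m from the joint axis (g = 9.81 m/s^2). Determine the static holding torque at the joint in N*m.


tau = m*g*L = 21.8 * 9.81 * 2.36 = 504.7049

504.7049 N*m


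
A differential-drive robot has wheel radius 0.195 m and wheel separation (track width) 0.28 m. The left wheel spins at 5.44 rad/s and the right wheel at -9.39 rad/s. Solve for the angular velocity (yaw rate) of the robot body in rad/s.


omega = r*(wR - wL)/L = 0.195*(-9.39 - (5.44))/0.28 = -10.3280

-10.3280 rad/s


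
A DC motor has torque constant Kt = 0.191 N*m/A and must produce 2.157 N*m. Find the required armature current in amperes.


I = tau / Kt = 2.157/0.191 = 11.2932

11.2932 A


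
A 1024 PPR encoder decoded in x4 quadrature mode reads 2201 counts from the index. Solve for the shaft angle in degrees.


angle = counts * 360 / (PPR*4) = 2201 * 360 / 4096 = 193.4473

193.4473 degrees


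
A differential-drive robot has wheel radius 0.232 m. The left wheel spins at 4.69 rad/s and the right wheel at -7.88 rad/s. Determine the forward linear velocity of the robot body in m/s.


v = r*(wR + wL)/2 = 0.232*(-7.88 + 4.69)/2 = -0.3700

-0.3700 m/s


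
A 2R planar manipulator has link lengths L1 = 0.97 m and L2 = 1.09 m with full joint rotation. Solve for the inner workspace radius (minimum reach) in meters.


r_min = |L1 - L2| = |0.97 - 1.09| = 0.1200

0.1200 m


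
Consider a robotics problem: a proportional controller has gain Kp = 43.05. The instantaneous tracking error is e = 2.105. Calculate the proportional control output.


u_P = Kp * e = 43.05 * 2.105 = 90.6202

90.6202


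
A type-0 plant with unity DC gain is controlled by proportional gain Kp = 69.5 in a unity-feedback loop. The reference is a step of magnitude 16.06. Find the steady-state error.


e_ss = R/(1 + Kp) = 16.06/(1 + 69.5) = 16.06/70.5000 = 0.2278

0.2278


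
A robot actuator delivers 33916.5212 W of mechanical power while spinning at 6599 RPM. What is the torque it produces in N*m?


omega = 6599 * 2*pi/60 = 691.045664 rad/s
tau = P / omega = 33916.5212 / 691.045664 = 49.0800

49.0800 N*m


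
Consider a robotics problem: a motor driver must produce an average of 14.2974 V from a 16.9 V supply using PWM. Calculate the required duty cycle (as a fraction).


D = V_avg/V_supply = 14.2974/16.9 = 0.8460

0.8460


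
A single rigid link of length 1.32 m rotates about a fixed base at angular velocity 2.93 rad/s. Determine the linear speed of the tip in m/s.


v = L*omega = 1.32 * 2.93 = 3.8676

3.8676 m/s


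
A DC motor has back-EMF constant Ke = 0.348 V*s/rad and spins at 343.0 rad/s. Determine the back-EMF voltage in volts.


V_emf = Ke * omega = 0.348*343.0 = 119.3640

119.3640 V


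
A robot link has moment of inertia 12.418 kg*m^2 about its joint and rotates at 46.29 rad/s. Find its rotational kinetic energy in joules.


KE = (1/2)*I*omega^2 = 0.5*12.418*46.29^2 = 13304.4223

13304.4223 J


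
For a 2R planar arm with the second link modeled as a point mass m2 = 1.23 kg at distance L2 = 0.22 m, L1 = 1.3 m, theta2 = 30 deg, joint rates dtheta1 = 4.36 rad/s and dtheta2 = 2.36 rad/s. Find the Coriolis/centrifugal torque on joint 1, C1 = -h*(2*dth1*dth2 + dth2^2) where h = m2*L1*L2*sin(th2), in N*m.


h = m2*L1*L2*sin(th2) = 1.23*1.3*0.22*sin(30 deg) = 0.175890
C1 = -h*(2*4.36*2.36 + 2.36^2) = -0.175890*26.1488 = -4.5993

-4.5993 N*m


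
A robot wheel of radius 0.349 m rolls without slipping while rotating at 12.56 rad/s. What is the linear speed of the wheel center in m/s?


v = omega * r = 12.56 * 0.349 = 4.3834

4.3834 m/s


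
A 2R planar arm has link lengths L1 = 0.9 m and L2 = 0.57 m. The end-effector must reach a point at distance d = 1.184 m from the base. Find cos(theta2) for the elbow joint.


cos(th2) = (d^2 - L1^2 - L2^2)/(2*L1*L2) = (1.184^2 - 0.9^2 - 0.57^2)/(2*0.9*0.57) = 0.2602

0.2602


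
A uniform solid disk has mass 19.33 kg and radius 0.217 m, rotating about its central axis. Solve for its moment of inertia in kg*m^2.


I = (1/2)*m*R^2 = 0.5*19.33*0.217^2 = 0.4551

0.4551 kg*m^2


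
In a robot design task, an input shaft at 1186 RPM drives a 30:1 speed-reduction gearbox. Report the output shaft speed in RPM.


omega_out = omega_in / N = 1186 / 30 = 39.5333

39.5333 RPM


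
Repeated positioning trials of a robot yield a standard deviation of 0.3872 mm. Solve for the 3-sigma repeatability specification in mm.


repeatability = 3*sigma = 3*0.3872 = 1.1616

1.1616 mm


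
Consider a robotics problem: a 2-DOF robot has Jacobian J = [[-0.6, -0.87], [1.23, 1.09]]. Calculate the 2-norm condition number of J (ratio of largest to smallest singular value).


JJ^T eigenvalues: trace(JJ^T) = 3.8179, det(JJ^T) = det(J)^2 = 0.17313921
s_max^2 = (3.8179 + sqrt(13.88380357))/2 = 3.77199882
s_min^2 = (3.8179 - sqrt(13.88380357))/2 = 0.04590118
kappa = s_max/s_min = sqrt(3.77199882/0.04590118) = 9.0651

9.0651


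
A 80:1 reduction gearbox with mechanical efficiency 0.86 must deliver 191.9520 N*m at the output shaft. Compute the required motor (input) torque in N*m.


tau_in = tau_out / (N * eta) = 191.9520 / (80 * 0.86) = 2.7900

2.7900 N*m


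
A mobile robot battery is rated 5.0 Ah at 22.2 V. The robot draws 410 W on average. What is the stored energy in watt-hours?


E = capacity * V = 5.0*22.2 = 111.0000

111.0000 Wh


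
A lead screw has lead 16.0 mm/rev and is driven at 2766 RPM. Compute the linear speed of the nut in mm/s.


v = lead * (RPM/60) = 16.0*2766/60 = 737.6000

737.6000 mm/s


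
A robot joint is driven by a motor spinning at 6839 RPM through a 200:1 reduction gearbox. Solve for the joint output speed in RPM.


omega_joint = omega_motor / N = 6839 / 200 = 34.1950

34.1950 RPM


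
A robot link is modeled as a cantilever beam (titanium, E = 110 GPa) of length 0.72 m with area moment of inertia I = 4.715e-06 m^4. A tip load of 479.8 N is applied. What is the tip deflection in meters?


delta = F*L^3/(3*E*I) = 479.8*0.72^3/(3*1.100e+11*4.715e-06)
      = 179.0843904/1555950 = 1.1510e-04

1.1510e-04 m


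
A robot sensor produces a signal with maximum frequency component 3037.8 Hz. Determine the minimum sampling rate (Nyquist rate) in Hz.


f_s,min = 2*f_max = 2*3037.8 = 6075.6000

6075.6000 Hz


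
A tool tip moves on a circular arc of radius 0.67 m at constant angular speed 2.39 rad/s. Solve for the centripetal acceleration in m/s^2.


a_c = omega^2 * r = 2.39^2 * 0.67 = 3.8271

3.8271 m/s^2


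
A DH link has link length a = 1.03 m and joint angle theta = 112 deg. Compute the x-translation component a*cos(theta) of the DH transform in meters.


a*cos(theta) = 1.03*cos(112 deg) = -0.3858

-0.3858 m


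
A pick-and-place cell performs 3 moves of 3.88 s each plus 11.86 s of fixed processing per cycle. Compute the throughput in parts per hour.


T_cycle = 3*3.88 + 11.86 = 23.5000 s
rate = 3600/T = 153.1915

153.1915 parts/hour


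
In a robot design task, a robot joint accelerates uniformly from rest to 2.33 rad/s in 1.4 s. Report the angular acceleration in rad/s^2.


alpha = delta_omega / t = 2.33 / 1.4 = 1.6643

1.6643 rad/s^2


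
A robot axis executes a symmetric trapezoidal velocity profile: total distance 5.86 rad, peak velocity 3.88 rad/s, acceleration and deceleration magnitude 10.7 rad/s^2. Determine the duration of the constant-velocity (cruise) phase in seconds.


t_acc = v/a = 0.362617 s, d_acc = v^2/(2a) = 0.703477 rad each
d_cruise = 5.86 - 2*0.703477 = 4.453046 rad
t_cruise = d_cruise/v = 4.453046/3.88 = 1.1477

1.1477 s


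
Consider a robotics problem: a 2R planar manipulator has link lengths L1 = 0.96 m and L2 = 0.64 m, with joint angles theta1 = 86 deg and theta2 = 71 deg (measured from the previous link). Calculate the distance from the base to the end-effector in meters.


x = L1*cos(th1) + L2*cos(th1+th2) = -0.522157
y = L1*sin(th1) + L2*sin(th1+th2) = 1.207729
d = sqrt(x^2 + y^2) = sqrt(0.272648 + 1.458609) = 1.3158

1.3158 m


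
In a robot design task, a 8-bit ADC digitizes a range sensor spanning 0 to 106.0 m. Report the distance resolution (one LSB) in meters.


res = range / 2^n = 106.0/2^8 = 106.0/256 = 0.4141

0.4141 m


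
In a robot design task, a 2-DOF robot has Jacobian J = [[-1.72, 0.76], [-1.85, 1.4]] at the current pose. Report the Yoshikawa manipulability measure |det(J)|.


det(J) = -1.72*1.4 - (0.76)*(-1.85) = -1.0020
|det(J)| = 1.0020

1.0020


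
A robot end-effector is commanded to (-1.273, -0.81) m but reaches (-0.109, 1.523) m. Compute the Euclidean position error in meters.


dx = -0.109 - (-1.273) = 1.1640, dy = 1.523 - (-0.81) = 2.3330
err = sqrt(1.354896 + 5.442889) = 2.6073

2.6073 m


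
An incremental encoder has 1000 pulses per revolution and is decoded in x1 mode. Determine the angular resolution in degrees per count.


resolution = 360 / (PPR * 1) = 360 / 1000 = 0.3600

0.3600 degrees


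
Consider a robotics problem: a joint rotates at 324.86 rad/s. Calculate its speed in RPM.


RPM = 324.86 * 60/(2*pi) = 3102.1845

3102.1845 RPM


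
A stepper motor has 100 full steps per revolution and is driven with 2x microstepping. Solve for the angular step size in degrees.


step = 360/(100*2) = 360/200 = 1.8000

1.8000 degrees


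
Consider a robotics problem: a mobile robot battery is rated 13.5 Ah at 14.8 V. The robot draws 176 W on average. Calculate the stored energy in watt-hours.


E = capacity * V = 13.5*14.8 = 199.8000

199.8000 Wh


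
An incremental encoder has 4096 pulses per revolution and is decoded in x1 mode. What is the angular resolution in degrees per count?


resolution = 360 / (PPR * 1) = 360 / 4096 = 0.0879

0.0879 degrees


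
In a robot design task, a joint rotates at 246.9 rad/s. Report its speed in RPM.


RPM = 246.9 * 60/(2*pi) = 2357.7213

2357.7213 RPM


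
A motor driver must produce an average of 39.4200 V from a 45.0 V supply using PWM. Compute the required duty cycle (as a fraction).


D = V_avg/V_supply = 39.4200/45.0 = 0.8760

0.8760


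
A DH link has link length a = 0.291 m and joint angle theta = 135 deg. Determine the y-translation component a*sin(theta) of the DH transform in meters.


a*sin(theta) = 0.291*sin(135 deg) = 0.2058

0.2058 m


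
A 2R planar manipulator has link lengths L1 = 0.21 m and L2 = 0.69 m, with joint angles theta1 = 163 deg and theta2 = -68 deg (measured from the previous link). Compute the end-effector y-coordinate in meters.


y = L1*sin(th1) + L2*sin(th1+th2) = 0.21*sin(163 deg) + 0.69*sin(95 deg) = 0.7488

0.7488 m


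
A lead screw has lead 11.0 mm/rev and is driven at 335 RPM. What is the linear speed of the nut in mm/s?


v = lead * (RPM/60) = 11.0*335/60 = 61.4167

61.4167 mm/s


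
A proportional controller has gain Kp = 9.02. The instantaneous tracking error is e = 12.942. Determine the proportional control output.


u_P = Kp * e = 9.02 * 12.942 = 116.7368

116.7368


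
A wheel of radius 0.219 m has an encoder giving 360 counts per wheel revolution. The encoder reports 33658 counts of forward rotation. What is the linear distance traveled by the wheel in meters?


revs = 33658/360 = 93.494444
d = revs * 2*pi*r = 93.494444 * 2*pi*0.219 = 128.6500

128.6500 m


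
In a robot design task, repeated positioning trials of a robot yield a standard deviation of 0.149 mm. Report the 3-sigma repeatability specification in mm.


repeatability = 3*sigma = 3*0.149 = 0.4470

0.4470 mm


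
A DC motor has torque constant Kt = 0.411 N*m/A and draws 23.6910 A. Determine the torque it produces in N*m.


tau = Kt * I = 0.411*23.6910 = 9.7370

9.7370 N*m


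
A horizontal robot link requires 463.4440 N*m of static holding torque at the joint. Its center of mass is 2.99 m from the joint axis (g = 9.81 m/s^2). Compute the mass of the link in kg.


m = tau / (g*L) = 463.4440 / (9.81 * 2.99) = 15.8000

15.8000 kg


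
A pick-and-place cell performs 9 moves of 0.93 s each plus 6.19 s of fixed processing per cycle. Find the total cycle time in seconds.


T = 9*0.93 + 6.19 = 14.5600

14.5600 s


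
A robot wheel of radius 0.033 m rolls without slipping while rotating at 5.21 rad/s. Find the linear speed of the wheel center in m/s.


v = omega * r = 5.21 * 0.033 = 0.1719

0.1719 m/s


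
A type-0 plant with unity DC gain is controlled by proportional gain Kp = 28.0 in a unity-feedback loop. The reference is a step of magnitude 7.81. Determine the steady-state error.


e_ss = R/(1 + Kp) = 7.81/(1 + 28.0) = 7.81/29.0000 = 0.2693

0.2693


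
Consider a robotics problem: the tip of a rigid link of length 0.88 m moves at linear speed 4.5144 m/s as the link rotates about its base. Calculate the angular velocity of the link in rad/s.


omega = v / L = 4.5144 / 0.88 = 5.1300

5.1300 rad/s


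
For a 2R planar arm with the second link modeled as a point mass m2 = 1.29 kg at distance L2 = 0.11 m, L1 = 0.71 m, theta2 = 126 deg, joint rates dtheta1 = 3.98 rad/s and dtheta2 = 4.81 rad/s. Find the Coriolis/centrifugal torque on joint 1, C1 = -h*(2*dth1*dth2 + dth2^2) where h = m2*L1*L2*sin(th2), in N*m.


h = m2*L1*L2*sin(th2) = 1.29*0.71*0.11*sin(126 deg) = 0.081508
C1 = -h*(2*3.98*4.81 + 4.81^2) = -0.081508*61.4237 = -5.0065

-5.0065 N*m


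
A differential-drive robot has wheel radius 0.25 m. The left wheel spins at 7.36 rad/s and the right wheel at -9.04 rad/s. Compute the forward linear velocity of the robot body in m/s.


v = r*(wR + wL)/2 = 0.25*(-9.04 + 7.36)/2 = -0.2100

-0.2100 m/s


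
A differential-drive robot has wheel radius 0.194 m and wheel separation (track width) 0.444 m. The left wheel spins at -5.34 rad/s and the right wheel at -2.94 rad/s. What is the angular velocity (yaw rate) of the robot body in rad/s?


omega = r*(wR - wL)/L = 0.194*(-2.94 - (-5.34))/0.444 = 1.0486

1.0486 rad/s


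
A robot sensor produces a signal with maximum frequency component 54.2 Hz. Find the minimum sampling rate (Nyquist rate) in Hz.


f_s,min = 2*f_max = 2*54.2 = 108.4000

108.4000 Hz


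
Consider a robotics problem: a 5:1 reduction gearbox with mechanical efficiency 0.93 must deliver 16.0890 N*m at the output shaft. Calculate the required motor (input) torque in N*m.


tau_in = tau_out / (N * eta) = 16.0890 / (5 * 0.93) = 3.4600

3.4600 N*m


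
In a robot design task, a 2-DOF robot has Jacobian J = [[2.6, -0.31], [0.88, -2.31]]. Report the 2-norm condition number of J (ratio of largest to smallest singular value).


JJ^T eigenvalues: trace(JJ^T) = 12.9666, det(JJ^T) = det(J)^2 = 32.86958224
s_max^2 = (12.9666 + sqrt(36.65438660))/2 = 9.51044332
s_min^2 = (12.9666 - sqrt(36.65438660))/2 = 3.45615668
kappa = s_max/s_min = sqrt(9.51044332/3.45615668) = 1.6588

1.6588


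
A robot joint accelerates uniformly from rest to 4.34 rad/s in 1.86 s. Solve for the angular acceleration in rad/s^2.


alpha = delta_omega / t = 4.34 / 1.86 = 2.3333

2.3333 rad/s^2


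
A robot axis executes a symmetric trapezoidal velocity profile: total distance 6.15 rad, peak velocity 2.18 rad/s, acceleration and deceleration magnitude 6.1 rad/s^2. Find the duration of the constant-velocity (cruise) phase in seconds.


t_acc = v/a = 0.357377 s, d_acc = v^2/(2a) = 0.389541 rad each
d_cruise = 6.15 - 2*0.389541 = 5.370918 rad
t_cruise = d_cruise/v = 5.370918/2.18 = 2.4637

2.4637 s


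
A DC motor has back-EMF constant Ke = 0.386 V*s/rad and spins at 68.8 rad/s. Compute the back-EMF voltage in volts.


V_emf = Ke * omega = 0.386*68.8 = 26.5568

26.5568 V


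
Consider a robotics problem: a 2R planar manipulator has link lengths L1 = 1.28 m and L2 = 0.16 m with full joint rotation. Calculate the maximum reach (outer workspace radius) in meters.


r_max = L1 + L2 = 1.28 + 0.16 = 1.4400

1.4400 m


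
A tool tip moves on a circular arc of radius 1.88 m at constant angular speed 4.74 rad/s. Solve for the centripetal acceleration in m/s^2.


a_c = omega^2 * r = 4.74^2 * 1.88 = 42.2391

42.2391 m/s^2


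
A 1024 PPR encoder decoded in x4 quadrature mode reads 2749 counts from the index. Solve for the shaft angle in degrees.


angle = counts * 360 / (PPR*4) = 2749 * 360 / 4096 = 241.6113

241.6113 degrees


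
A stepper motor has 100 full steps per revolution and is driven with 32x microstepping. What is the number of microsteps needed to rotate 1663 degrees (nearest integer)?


step_size = 360/(100*32) = 360/3200 = 0.112500 deg
n = 1663/(360/3200) = 1663*3200/360 = 14782.2222 -> 14782

14782 steps


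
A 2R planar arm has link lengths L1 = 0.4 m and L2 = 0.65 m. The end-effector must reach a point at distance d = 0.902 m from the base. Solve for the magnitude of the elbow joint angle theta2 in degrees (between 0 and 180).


cos(th2) = (d^2 - L1^2 - L2^2)/(2*L1*L2) = (0.902^2 - 0.4^2 - 0.65^2)/(2*0.4*0.65) = 0.44443077
th2 = acos(0.44443077) = 63.6131 deg

63.6131 degrees


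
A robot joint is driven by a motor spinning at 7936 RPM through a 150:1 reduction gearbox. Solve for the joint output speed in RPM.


omega_joint = omega_motor / N = 7936 / 150 = 52.9067

52.9067 RPM


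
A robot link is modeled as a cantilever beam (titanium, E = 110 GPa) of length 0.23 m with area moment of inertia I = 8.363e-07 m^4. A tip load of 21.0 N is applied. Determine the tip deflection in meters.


delta = F*L^3/(3*E*I) = 21.0*0.23^3/(3*1.100e+11*8.363e-07)
      = 0.255507/275979 = 9.2582e-07

9.2582e-07 m


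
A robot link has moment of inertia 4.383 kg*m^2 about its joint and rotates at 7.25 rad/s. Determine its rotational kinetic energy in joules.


KE = (1/2)*I*omega^2 = 0.5*4.383*7.25^2 = 115.1907

115.1907 J


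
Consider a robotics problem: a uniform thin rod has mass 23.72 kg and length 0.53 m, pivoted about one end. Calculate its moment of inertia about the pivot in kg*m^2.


I = (1/3)*m*L^2 = (1/3)*23.72*0.53^2 = 2.2210

2.2210 kg*m^2


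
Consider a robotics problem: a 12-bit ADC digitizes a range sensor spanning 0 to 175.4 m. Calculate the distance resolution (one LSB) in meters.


res = range / 2^n = 175.4/2^12 = 175.4/4096 = 0.0428

0.0428 m
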